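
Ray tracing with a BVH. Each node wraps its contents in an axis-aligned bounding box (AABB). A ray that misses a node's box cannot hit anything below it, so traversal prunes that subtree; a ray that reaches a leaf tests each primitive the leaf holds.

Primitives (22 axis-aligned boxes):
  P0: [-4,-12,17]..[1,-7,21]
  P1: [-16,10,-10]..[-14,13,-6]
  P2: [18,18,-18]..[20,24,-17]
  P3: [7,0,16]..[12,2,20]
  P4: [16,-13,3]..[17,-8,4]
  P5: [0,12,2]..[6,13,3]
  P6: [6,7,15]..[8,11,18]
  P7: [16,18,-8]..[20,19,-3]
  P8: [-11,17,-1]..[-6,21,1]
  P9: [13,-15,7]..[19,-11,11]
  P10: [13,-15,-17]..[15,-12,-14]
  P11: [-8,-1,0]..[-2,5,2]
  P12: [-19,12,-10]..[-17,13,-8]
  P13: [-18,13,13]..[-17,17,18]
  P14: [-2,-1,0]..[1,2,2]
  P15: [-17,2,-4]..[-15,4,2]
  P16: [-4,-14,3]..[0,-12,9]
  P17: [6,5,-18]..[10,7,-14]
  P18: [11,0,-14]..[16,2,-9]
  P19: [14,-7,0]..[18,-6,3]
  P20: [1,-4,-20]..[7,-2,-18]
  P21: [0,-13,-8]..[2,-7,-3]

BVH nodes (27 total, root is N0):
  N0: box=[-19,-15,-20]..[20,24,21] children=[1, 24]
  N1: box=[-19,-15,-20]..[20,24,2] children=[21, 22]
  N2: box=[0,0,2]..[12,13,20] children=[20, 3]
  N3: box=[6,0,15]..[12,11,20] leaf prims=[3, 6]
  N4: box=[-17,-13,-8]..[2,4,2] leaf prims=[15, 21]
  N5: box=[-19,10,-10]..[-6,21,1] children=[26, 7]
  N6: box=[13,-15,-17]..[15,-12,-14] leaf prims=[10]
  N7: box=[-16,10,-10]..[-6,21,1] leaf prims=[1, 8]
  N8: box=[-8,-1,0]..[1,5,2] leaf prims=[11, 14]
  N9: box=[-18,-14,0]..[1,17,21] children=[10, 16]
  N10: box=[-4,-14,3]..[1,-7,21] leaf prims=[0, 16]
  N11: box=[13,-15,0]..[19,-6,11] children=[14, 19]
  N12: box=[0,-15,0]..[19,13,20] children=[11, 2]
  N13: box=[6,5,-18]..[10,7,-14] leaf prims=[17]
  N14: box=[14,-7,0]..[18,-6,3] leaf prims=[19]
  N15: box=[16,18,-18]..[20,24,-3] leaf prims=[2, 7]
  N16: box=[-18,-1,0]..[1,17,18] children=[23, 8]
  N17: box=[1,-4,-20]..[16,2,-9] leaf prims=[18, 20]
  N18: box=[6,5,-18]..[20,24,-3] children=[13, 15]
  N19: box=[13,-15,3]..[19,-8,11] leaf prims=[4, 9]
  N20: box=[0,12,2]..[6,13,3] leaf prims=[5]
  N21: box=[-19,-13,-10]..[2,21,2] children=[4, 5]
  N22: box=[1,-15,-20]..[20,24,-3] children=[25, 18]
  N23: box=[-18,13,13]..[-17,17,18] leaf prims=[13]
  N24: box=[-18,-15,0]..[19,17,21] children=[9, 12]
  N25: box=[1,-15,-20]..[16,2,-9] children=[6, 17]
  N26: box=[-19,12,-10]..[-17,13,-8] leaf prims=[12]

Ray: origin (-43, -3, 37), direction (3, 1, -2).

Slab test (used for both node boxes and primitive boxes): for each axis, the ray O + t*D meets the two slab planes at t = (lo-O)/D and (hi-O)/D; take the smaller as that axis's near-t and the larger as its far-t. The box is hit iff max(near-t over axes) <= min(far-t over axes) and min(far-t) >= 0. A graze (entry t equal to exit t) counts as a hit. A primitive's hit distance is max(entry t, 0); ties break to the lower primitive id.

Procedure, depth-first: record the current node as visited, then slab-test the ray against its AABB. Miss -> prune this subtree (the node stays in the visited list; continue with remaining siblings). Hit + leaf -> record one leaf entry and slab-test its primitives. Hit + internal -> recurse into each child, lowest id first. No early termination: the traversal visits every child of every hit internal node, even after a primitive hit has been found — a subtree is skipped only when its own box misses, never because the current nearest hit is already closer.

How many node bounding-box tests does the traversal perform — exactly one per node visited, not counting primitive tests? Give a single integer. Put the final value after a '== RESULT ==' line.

Walk:
N0 x:[8,21] y:[-12,27] z:[8,57/2] -> hit [8,21], descend [1, 24]
  N1 x:[8,21] y:[-12,27] z:[35/2,57/2] -> hit [35/2,21], descend [21, 22]
    N21 x:[8,15] y:[-10,24] z:[35/2,47/2] -> miss, prune
    N22 x:[44/3,21] y:[-12,27] z:[20,57/2] -> hit [20,21], descend [18, 25]
      N18 x:[49/3,21] y:[8,27] z:[20,55/2] -> hit [20,21], descend [13, 15]
        N13 x:[49/3,53/3] y:[8,10] z:[51/2,55/2] -> miss, prune
        N15 x:[59/3,21] y:[21,27] z:[20,55/2] -> hit [21,21] leaf, test {P2(miss), P7@t=21}
      N25 x:[44/3,59/3] y:[-12,5] z:[23,57/2] -> miss, prune
  N24 x:[25/3,62/3] y:[-12,20] z:[8,37/2] -> hit [25/3,37/2], descend [9, 12]
    N9 x:[25/3,44/3] y:[-11,20] z:[8,37/2] -> hit [25/3,44/3], descend [10, 16]
      N10 x:[13,44/3] y:[-11,-4] z:[8,17] -> miss, prune
      N16 x:[25/3,44/3] y:[2,20] z:[19/2,37/2] -> hit [19/2,44/3], descend [8, 23]
        N8 x:[35/3,44/3] y:[2,8] z:[35/2,37/2] -> miss, prune
        N23 x:[25/3,26/3] y:[16,20] z:[19/2,12] -> miss, prune
    N12 x:[43/3,62/3] y:[-12,16] z:[17/2,37/2] -> hit [43/3,16], descend [2, 11]
      N2 x:[43/3,55/3] y:[3,16] z:[17/2,35/2] -> hit [43/3,16], descend [3, 20]
        N3 x:[49/3,55/3] y:[3,14] z:[17/2,11] -> miss, prune
        N20 x:[43/3,49/3] y:[15,16] z:[17,35/2] -> miss, prune
      N11 x:[56/3,62/3] y:[-12,-3] z:[13,37/2] -> miss, prune

19 AABB tests over nodes [0, 1, 21, 22, 18, 13, 15, 25, 24, 9, 10, 16, 8, 23, 12, 2, 3, 20, 11]; 1 leaf entered; closest P7.

== RESULT ==
19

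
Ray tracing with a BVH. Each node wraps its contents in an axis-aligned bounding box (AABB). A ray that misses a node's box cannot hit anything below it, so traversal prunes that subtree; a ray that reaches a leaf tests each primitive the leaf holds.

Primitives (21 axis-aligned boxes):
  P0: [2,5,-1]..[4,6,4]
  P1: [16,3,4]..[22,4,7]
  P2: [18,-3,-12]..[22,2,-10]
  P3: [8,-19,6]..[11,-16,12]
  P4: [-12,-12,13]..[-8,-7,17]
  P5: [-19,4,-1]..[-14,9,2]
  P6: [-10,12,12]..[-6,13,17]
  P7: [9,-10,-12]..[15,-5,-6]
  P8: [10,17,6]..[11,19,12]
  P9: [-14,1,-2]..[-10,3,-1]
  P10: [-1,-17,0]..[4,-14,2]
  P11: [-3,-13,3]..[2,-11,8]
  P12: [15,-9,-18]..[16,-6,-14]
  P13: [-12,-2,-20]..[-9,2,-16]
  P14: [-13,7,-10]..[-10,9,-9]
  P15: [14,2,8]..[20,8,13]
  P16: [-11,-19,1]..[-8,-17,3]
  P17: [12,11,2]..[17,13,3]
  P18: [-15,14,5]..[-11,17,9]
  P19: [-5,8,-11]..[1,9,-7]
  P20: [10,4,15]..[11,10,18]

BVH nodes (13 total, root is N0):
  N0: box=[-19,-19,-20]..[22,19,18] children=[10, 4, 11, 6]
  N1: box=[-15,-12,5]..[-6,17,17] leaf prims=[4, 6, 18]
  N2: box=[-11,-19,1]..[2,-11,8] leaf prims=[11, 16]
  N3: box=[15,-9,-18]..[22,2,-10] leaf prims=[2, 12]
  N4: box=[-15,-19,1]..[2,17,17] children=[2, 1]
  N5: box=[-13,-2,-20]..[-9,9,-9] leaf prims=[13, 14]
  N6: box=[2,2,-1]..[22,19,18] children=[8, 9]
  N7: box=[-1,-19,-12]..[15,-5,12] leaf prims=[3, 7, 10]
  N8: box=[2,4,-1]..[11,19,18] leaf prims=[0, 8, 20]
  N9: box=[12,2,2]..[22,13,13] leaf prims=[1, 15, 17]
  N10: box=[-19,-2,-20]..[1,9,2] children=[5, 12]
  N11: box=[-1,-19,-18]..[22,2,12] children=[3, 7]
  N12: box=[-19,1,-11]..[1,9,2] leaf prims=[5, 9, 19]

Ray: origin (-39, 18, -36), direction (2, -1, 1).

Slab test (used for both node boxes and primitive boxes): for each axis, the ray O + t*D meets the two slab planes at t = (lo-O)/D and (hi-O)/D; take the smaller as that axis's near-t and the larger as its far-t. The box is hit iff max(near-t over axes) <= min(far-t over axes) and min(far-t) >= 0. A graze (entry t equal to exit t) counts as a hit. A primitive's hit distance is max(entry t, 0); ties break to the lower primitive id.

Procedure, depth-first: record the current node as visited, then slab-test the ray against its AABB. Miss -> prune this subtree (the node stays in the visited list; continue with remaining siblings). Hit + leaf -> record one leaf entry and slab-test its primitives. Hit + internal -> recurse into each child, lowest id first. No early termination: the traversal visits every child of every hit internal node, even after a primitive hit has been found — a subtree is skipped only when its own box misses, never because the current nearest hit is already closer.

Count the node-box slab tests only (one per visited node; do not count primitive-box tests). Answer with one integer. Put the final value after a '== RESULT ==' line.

Traverse from the root:
N0 x:[10,61/2] y:[-1,37] z:[16,54] -> hit [16,61/2], descend [4, 6, 10, 11]
  N4 x:[12,41/2] y:[1,37] z:[37,53] -> miss, prune
  N6 x:[41/2,61/2] y:[-1,16] z:[35,54] -> miss, prune
  N10 x:[10,20] y:[9,20] z:[16,38] -> hit [16,20], descend [5, 12]
    N5 x:[13,15] y:[9,20] z:[16,27] -> miss, prune
    N12 x:[10,20] y:[9,17] z:[25,38] -> miss, prune
  N11 x:[19,61/2] y:[16,37] z:[18,48] -> hit [19,61/2], descend [3, 7]
    N3 x:[27,61/2] y:[16,27] z:[18,26] -> miss, prune
    N7 x:[19,27] y:[23,37] z:[24,48] -> hit [24,27] leaf, test {P3(miss), P7@t=24, P10(miss)}

Visited [0, 4, 6, 10, 5, 12, 11, 3, 7]. Tests: 9 box, 1 leaf. Nearest: P7.

== RESULT ==
9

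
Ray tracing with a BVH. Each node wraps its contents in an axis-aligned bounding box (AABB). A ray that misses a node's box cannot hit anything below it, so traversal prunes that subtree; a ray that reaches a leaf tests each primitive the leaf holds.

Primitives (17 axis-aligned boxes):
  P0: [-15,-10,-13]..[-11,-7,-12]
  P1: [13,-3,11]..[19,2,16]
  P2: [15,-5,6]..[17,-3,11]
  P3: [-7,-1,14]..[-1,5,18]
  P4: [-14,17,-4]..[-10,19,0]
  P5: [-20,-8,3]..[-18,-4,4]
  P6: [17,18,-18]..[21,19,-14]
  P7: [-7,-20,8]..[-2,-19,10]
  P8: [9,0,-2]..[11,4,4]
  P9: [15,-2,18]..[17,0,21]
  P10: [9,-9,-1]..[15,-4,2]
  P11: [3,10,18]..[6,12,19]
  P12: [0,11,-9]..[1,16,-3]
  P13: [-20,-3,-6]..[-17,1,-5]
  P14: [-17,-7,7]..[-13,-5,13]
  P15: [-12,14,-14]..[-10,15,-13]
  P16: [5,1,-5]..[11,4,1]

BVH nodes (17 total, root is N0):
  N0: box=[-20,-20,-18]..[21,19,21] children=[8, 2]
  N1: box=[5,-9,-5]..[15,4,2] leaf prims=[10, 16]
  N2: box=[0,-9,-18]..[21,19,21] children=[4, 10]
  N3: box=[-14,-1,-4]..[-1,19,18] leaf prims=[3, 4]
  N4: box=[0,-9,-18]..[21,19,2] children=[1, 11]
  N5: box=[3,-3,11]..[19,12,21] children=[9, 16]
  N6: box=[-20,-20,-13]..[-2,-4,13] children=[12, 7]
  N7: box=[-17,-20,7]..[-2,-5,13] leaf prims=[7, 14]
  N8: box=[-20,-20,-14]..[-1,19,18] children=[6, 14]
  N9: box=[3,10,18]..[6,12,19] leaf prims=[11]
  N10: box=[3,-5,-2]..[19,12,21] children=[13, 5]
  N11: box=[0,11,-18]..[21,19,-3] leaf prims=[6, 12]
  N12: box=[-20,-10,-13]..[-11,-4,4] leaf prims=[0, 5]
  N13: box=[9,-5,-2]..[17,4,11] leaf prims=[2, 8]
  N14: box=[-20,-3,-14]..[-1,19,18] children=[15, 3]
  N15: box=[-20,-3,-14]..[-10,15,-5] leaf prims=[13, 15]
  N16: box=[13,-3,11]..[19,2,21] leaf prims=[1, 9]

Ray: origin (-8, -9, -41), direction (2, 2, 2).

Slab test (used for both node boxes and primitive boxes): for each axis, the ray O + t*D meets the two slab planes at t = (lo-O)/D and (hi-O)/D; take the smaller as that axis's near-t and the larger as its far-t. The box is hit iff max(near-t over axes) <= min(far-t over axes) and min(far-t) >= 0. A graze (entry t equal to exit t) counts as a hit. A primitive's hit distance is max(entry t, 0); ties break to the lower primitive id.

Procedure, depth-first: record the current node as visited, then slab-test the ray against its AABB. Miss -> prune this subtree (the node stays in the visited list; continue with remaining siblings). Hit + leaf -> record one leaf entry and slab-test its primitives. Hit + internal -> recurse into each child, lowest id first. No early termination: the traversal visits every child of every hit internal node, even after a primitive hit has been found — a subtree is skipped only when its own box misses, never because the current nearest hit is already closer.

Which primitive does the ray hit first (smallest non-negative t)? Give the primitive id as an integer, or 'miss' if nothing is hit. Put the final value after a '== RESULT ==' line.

Walk:
N0 x:[-6,29/2] y:[-11/2,14] z:[23/2,31] -> hit [23/2,14], descend [2, 8]
  N2 x:[4,29/2] y:[0,14] z:[23/2,31] -> hit [23/2,14], descend [4, 10]
    N4 x:[4,29/2] y:[0,14] z:[23/2,43/2] -> hit [23/2,14], descend [1, 11]
      N1 x:[13/2,23/2] y:[0,13/2] z:[18,43/2] -> miss, prune
      N11 x:[4,29/2] y:[10,14] z:[23/2,19] -> hit [23/2,14] leaf, test {P6@t=27/2, P12(miss)}
    N10 x:[11/2,27/2] y:[2,21/2] z:[39/2,31] -> miss, prune
  N8 x:[-6,7/2] y:[-11/2,14] z:[27/2,59/2] -> miss, prune

order=[0, 2, 4, 1, 11, 10, 8]  |boxes|=7  |leaves|=1  hit=P6

== RESULT ==
6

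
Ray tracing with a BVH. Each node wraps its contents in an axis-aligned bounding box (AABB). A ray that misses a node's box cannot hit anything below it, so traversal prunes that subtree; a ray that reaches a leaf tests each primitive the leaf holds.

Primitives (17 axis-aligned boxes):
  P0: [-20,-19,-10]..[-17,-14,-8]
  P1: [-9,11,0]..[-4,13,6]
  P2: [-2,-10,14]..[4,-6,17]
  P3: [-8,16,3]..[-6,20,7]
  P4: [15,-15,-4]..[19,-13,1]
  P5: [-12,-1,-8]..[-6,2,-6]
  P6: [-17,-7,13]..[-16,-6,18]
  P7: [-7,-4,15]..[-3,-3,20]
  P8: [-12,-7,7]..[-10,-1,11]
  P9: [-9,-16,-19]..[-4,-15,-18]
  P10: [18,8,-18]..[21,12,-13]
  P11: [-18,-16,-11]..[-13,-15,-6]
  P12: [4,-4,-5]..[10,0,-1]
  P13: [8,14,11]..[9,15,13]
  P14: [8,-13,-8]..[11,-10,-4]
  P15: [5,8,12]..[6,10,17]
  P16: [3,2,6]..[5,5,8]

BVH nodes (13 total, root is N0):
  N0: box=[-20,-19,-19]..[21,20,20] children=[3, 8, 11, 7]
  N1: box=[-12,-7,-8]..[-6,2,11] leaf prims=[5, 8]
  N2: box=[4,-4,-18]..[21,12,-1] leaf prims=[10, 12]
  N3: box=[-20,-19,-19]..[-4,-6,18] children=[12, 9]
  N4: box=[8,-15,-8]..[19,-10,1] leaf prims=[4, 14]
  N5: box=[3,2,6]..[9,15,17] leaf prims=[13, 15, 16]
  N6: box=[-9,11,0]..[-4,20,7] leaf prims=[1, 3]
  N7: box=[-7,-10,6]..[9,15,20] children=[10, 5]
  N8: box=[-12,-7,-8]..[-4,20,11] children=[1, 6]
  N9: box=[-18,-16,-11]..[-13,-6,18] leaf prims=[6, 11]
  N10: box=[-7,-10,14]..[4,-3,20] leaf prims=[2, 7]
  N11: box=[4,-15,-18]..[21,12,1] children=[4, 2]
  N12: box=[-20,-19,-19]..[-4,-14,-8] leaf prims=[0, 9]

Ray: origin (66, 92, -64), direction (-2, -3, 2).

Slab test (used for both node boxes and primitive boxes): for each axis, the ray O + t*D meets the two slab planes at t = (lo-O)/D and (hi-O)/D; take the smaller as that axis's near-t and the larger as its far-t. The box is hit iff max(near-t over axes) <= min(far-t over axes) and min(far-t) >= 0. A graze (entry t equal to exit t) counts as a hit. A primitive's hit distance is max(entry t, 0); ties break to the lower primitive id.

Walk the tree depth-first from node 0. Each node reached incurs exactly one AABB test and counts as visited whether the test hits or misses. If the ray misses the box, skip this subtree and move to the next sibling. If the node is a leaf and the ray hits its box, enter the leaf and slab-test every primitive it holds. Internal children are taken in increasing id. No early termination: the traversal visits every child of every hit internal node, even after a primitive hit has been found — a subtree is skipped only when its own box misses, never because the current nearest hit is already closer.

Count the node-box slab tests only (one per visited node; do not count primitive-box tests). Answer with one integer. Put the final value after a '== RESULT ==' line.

Walk:
N0 x:[45/2,43] y:[24,37] z:[45/2,42] -> hit [24,37], descend [3, 7, 8, 11]
  N3 x:[35,43] y:[98/3,37] z:[45/2,41] -> hit [35,37], descend [9, 12]
    N9 x:[79/2,42] y:[98/3,36] z:[53/2,41] -> miss, prune
    N12 x:[35,43] y:[106/3,37] z:[45/2,28] -> miss, prune
  N7 x:[57/2,73/2] y:[77/3,34] z:[35,42] -> miss, prune
  N8 x:[35,39] y:[24,33] z:[28,75/2] -> miss, prune
  N11 x:[45/2,31] y:[80/3,107/3] z:[23,65/2] -> hit [80/3,31], descend [2, 4]
    N2 x:[45/2,31] y:[80/3,32] z:[23,63/2] -> hit [80/3,31] leaf, test {P10(miss), P12@t=92/3}
    N4 x:[47/2,29] y:[34,107/3] z:[28,65/2] -> miss, prune

Visited [0, 3, 9, 12, 7, 8, 11, 2, 4]. Tests: 9 box, 1 leaf. Nearest: P12.

== RESULT ==
9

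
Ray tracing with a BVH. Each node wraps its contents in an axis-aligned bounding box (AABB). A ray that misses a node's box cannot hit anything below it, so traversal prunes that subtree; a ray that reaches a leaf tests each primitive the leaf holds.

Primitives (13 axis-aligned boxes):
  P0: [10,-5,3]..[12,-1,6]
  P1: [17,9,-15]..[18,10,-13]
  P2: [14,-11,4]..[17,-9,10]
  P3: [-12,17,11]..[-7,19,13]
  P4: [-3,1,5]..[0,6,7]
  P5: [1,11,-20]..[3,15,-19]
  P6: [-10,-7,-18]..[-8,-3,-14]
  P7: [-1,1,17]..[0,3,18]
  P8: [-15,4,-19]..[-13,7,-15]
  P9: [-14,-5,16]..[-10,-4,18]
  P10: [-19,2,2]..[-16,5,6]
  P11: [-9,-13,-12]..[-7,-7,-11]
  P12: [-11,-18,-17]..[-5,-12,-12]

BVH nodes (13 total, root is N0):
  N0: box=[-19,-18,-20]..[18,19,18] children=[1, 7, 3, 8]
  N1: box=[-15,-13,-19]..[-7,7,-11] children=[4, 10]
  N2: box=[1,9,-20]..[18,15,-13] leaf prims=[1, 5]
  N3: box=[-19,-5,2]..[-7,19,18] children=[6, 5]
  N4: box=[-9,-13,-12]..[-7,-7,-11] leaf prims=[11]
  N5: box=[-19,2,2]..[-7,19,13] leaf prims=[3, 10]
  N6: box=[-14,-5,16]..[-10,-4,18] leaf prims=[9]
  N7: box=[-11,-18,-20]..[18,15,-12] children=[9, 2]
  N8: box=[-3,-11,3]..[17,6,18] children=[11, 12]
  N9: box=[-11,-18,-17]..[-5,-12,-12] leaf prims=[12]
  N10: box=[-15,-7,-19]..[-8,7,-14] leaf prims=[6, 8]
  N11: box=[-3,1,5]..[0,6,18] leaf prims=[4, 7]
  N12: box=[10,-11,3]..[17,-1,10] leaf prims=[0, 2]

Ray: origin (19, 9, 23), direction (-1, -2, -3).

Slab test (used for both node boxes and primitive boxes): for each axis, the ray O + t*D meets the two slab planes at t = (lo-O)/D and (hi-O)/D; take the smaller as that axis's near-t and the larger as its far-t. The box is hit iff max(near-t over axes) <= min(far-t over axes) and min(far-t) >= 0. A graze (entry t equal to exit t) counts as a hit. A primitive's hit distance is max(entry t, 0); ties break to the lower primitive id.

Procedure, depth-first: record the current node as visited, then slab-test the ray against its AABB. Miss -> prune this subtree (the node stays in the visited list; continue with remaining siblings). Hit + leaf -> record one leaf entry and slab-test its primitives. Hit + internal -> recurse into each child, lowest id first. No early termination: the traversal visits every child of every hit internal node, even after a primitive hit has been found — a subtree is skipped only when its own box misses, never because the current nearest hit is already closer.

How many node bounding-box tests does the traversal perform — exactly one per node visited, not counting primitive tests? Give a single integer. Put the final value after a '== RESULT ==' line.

Traverse from the root:
N0 x:[1,38] y:[-5,27/2] z:[5/3,43/3] -> hit [5/3,27/2], descend [1, 3, 7, 8]
  N1 x:[26,34] y:[1,11] z:[34/3,14] -> miss, prune
  N3 x:[26,38] y:[-5,7] z:[5/3,7] -> miss, prune
  N7 x:[1,30] y:[-3,27/2] z:[35/3,43/3] -> hit [35/3,27/2], descend [2, 9]
    N2 x:[1,18] y:[-3,0] z:[12,43/3] -> miss, prune
    N9 x:[24,30] y:[21/2,27/2] z:[35/3,40/3] -> miss, prune
  N8 x:[2,22] y:[3/2,10] z:[5/3,20/3] -> hit [2,20/3], descend [11, 12]
    N11 x:[19,22] y:[3/2,4] z:[5/3,6] -> miss, prune
    N12 x:[2,9] y:[5,10] z:[13/3,20/3] -> hit [5,20/3] leaf, test {P0(miss), P2(miss)}

Visited [0, 1, 3, 7, 2, 9, 8, 11, 12]. Tests: 9 box, 1 leaf. Nearest: miss.

== RESULT ==
9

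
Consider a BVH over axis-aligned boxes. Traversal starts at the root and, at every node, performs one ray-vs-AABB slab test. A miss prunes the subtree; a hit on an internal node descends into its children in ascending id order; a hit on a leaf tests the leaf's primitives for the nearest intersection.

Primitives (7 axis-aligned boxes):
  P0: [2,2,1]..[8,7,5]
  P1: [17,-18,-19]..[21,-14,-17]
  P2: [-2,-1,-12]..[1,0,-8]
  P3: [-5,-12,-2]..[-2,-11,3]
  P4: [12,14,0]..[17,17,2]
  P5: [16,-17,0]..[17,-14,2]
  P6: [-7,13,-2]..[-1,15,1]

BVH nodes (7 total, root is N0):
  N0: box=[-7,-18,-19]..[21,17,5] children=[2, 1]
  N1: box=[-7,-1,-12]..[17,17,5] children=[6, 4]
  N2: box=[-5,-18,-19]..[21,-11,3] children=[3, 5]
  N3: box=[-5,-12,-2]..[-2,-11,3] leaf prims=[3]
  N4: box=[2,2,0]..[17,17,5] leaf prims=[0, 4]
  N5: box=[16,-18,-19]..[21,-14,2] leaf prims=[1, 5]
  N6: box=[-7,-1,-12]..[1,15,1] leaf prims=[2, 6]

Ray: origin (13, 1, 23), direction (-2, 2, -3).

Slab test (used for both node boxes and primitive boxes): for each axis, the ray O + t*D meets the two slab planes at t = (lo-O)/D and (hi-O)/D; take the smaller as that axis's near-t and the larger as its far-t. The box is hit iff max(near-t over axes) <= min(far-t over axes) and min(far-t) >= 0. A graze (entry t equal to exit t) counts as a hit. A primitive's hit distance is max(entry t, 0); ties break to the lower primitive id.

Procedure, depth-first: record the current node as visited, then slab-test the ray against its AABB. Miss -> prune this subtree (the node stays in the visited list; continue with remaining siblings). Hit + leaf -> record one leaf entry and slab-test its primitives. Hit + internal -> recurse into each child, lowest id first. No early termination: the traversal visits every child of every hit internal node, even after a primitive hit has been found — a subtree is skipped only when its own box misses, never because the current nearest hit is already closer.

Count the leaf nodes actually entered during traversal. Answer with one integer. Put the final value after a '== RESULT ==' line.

Walk:
N0 x:[-4,10] y:[-19/2,8] z:[6,14] -> hit [6,8], descend [1, 2]
  N1 x:[-2,10] y:[-1,8] z:[6,35/3] -> hit [6,8], descend [4, 6]
    N4 x:[-2,11/2] y:[1/2,8] z:[6,23/3] -> miss, prune
    N6 x:[6,10] y:[-1,7] z:[22/3,35/3] -> miss, prune
  N2 x:[-4,9] y:[-19/2,-6] z:[20/3,14] -> miss, prune

order=[0, 1, 4, 6, 2]  |boxes|=5  |leaves|=0  hit=miss

== RESULT ==
0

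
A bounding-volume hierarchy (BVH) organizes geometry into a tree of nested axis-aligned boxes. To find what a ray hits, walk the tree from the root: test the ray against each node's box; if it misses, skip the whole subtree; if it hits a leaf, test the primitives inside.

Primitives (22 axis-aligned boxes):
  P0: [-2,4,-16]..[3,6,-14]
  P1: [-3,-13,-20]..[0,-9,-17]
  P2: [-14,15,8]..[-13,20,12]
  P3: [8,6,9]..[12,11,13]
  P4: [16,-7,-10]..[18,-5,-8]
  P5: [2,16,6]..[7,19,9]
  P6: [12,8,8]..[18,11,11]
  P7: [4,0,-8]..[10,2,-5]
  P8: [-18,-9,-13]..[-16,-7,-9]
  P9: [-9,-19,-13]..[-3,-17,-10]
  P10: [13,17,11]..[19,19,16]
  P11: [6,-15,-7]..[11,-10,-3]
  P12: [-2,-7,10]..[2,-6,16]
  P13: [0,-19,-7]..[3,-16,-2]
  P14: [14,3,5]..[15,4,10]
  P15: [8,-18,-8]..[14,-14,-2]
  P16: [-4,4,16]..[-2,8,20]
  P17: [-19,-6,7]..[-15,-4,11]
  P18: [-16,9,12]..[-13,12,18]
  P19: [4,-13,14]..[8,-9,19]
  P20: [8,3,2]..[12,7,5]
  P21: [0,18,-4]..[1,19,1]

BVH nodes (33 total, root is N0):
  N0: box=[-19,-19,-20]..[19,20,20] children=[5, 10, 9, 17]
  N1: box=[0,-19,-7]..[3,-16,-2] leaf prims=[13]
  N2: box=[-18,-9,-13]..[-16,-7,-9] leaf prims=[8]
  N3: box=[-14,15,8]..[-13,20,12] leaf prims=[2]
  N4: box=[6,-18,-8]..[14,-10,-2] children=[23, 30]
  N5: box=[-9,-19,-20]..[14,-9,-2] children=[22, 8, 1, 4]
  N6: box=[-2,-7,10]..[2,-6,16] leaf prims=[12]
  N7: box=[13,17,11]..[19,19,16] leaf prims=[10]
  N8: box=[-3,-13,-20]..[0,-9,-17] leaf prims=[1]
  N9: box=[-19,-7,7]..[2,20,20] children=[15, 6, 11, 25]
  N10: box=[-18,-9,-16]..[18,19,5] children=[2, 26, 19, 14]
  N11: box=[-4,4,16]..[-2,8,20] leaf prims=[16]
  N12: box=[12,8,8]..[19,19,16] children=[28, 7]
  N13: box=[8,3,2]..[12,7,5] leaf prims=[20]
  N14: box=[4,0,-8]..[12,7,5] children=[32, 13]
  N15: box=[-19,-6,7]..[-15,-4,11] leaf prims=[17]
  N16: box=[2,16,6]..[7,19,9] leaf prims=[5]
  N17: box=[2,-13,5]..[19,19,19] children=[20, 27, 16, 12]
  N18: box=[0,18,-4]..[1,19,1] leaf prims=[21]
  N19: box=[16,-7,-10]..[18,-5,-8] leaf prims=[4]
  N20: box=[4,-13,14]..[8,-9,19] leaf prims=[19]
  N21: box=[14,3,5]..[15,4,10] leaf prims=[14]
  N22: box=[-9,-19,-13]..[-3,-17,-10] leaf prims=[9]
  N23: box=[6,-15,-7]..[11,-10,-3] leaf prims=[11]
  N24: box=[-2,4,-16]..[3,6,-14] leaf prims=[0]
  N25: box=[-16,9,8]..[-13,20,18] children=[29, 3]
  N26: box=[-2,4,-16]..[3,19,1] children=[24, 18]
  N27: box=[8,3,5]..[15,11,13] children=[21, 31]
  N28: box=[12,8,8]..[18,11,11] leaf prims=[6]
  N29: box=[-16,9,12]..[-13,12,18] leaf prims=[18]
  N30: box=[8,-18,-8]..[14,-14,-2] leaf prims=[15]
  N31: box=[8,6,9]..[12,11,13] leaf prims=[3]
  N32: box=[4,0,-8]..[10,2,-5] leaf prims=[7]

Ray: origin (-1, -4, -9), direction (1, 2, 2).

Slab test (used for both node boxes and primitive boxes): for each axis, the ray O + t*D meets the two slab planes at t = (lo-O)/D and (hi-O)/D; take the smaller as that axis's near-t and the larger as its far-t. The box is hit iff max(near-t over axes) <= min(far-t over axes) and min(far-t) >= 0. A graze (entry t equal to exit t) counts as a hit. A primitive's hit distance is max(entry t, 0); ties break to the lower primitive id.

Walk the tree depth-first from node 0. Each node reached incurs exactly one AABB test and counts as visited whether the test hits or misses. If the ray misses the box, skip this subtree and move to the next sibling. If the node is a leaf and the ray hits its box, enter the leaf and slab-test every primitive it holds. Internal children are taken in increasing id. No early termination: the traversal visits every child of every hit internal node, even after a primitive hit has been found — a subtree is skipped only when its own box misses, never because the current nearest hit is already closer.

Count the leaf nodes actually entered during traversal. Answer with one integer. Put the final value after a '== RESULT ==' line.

Trace the traversal:
N0 x:[-18,20] y:[-15/2,12] z:[-11/2,29/2] -> hit [-11/2,12], descend [5, 9, 10, 17]
  N5 x:[-8,15] y:[-15/2,-5/2] z:[-11/2,7/2] -> miss, prune
  N9 x:[-18,3] y:[-3/2,12] z:[8,29/2] -> miss, prune
  N10 x:[-17,19] y:[-5/2,23/2] z:[-7/2,7] -> hit [-5/2,7], descend [2, 14, 19, 26]
    N2 x:[-17,-15] y:[-5/2,-3/2] z:[-2,0] -> miss, prune
    N14 x:[5,13] y:[2,11/2] z:[1/2,7] -> hit [5,11/2], descend [13, 32]
      N13 x:[9,13] y:[7/2,11/2] z:[11/2,7] -> miss, prune
      N32 x:[5,11] y:[2,3] z:[1/2,2] -> miss, prune
    N19 x:[17,19] y:[-3/2,-1/2] z:[-1/2,1/2] -> miss, prune
    N26 x:[-1,4] y:[4,23/2] z:[-7/2,5] -> hit [4,4], descend [18, 24]
      N18 x:[1,2] y:[11,23/2] z:[5/2,5] -> miss, prune
      N24 x:[-1,4] y:[4,5] z:[-7/2,-5/2] -> miss, prune
  N17 x:[3,20] y:[-9/2,23/2] z:[7,14] -> hit [7,23/2], descend [12, 16, 20, 27]
    N12 x:[13,20] y:[6,23/2] z:[17/2,25/2] -> miss, prune
    N16 x:[3,8] y:[10,23/2] z:[15/2,9] -> miss, prune
    N20 x:[5,9] y:[-9/2,-5/2] z:[23/2,14] -> miss, prune
    N27 x:[9,16] y:[7/2,15/2] z:[7,11] -> miss, prune

order=[0, 5, 9, 10, 2, 14, 13, 32, 19, 26, 18, 24, 17, 12, 16, 20, 27]  |boxes|=17  |leaves|=0  hit=miss

== RESULT ==
0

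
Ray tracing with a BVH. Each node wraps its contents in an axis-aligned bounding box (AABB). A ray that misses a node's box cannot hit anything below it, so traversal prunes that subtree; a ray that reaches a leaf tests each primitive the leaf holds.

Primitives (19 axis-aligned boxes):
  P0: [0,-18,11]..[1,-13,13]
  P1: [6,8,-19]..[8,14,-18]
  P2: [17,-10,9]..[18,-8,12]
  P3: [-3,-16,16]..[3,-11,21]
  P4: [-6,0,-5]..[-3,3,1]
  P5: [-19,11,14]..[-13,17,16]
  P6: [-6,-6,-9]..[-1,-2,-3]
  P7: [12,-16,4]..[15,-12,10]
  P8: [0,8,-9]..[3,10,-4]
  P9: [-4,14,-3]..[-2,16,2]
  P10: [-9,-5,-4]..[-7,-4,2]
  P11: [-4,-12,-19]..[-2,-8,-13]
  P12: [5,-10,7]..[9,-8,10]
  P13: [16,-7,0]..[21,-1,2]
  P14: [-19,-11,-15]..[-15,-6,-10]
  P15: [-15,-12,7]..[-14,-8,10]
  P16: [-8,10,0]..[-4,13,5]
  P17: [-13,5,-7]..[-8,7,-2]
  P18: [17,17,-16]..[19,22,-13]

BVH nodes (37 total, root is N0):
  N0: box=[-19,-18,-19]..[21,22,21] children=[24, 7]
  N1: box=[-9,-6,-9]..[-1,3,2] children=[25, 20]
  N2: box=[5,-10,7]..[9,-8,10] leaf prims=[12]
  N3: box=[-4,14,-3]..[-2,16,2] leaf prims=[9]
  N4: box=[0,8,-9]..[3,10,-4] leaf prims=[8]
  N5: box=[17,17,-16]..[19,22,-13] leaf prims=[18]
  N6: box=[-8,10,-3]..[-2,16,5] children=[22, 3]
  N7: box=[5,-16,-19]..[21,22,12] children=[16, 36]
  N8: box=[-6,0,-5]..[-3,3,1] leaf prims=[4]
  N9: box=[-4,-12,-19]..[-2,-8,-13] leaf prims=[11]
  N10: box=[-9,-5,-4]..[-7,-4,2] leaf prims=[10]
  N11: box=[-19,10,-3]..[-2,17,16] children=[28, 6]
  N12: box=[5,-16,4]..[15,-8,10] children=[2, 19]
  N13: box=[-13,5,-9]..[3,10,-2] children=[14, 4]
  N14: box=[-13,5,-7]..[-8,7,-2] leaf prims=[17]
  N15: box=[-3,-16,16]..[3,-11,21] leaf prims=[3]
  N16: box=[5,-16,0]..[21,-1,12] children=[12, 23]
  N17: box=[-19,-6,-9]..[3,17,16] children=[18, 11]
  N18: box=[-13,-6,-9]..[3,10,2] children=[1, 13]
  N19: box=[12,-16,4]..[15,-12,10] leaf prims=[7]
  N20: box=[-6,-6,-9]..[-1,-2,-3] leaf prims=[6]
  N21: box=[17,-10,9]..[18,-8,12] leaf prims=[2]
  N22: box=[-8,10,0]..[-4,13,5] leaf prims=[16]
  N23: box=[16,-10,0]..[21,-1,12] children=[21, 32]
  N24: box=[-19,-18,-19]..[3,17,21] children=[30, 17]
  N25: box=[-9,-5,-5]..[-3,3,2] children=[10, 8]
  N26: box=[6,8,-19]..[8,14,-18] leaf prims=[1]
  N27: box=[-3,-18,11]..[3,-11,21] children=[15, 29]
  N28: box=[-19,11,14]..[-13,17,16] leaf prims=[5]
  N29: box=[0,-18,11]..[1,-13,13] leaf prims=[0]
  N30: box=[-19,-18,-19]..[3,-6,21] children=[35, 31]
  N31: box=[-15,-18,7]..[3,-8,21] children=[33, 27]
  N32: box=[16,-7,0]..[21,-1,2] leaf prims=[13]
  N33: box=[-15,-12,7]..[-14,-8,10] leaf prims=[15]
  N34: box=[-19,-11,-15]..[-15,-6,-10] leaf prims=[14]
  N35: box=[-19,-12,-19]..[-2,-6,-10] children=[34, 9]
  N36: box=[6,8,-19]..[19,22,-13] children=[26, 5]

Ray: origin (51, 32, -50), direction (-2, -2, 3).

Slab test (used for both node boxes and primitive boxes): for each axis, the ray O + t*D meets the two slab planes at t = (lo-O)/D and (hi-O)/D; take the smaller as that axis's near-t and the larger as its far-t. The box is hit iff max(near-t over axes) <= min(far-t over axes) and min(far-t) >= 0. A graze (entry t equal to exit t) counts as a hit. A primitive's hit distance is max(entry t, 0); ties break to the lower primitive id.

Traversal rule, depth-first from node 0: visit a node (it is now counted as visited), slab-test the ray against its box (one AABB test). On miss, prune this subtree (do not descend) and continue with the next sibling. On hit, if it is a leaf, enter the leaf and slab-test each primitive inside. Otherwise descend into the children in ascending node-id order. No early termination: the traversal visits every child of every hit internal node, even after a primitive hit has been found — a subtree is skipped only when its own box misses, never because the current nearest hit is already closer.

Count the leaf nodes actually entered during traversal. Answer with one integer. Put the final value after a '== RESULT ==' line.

Traverse from the root:
N0 x:[15,35] y:[5,25] z:[31/3,71/3] -> hit [15,71/3], descend [7, 24]
  N7 x:[15,23] y:[5,24] z:[31/3,62/3] -> hit [15,62/3], descend [16, 36]
    N16 x:[15,23] y:[33/2,24] z:[50/3,62/3] -> hit [50/3,62/3], descend [12, 23]
      N12 x:[18,23] y:[20,24] z:[18,20] -> hit [20,20], descend [2, 19]
        N2 x:[21,23] y:[20,21] z:[19,20] -> miss, prune
        N19 x:[18,39/2] y:[22,24] z:[18,20] -> miss, prune
      N23 x:[15,35/2] y:[33/2,21] z:[50/3,62/3] -> hit [50/3,35/2], descend [21, 32]
        N21 x:[33/2,17] y:[20,21] z:[59/3,62/3] -> miss, prune
        N32 x:[15,35/2] y:[33/2,39/2] z:[50/3,52/3] -> hit [50/3,52/3] leaf, test {P13@t=50/3}
    N36 x:[16,45/2] y:[5,12] z:[31/3,37/3] -> miss, prune
  N24 x:[24,35] y:[15/2,25] z:[31/3,71/3] -> miss, prune

11 AABB tests over nodes [0, 7, 16, 12, 2, 19, 23, 21, 32, 36, 24]; 1 leaf entered; closest P13.

== RESULT ==
1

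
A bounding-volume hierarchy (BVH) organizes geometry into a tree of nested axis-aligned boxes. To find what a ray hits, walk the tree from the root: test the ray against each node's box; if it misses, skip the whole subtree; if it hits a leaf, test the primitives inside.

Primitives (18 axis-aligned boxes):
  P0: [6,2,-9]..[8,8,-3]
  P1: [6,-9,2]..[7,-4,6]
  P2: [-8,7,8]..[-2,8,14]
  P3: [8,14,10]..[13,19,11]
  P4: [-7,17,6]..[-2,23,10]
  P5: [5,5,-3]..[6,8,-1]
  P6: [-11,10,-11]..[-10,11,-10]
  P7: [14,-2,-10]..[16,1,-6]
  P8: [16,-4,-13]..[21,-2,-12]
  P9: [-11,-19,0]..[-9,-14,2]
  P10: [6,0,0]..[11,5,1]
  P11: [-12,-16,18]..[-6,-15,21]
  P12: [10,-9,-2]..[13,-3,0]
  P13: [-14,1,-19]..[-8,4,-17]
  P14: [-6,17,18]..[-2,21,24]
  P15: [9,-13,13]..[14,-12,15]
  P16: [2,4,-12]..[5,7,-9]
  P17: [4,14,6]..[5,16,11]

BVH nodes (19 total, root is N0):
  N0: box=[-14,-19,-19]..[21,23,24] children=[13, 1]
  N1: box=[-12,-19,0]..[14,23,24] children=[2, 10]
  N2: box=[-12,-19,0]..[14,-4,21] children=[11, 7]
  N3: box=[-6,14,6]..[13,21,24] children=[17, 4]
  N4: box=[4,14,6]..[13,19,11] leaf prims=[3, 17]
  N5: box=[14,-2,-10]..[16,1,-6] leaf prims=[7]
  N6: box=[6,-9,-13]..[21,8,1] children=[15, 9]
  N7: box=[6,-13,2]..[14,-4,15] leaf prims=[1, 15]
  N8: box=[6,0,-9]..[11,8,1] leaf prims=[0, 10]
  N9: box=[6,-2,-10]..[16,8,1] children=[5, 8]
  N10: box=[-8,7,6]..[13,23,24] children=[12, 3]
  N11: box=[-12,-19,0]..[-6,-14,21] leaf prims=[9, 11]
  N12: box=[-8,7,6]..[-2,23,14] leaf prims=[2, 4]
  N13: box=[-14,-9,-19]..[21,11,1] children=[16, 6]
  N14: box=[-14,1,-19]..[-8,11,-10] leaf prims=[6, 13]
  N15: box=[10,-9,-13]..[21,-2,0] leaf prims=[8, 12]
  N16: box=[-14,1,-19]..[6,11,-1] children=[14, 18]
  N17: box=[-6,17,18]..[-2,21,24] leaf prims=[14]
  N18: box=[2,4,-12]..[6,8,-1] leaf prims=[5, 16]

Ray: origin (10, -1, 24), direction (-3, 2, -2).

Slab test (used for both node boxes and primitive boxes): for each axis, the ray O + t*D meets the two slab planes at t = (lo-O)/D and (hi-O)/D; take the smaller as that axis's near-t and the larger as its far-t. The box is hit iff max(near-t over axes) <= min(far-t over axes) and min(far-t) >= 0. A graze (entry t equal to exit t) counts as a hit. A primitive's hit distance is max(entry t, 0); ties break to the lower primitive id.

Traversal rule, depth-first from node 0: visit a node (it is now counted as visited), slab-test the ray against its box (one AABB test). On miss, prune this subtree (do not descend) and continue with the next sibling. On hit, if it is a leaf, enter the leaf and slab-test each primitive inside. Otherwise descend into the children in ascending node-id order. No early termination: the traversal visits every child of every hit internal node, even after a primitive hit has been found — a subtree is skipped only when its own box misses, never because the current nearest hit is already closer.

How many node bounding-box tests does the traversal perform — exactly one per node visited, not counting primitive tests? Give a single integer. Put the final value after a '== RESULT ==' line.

Traverse from the root:
N0 x:[-11/3,8] y:[-9,12] z:[0,43/2] -> hit [0,8], descend [1, 13]
  N1 x:[-4/3,22/3] y:[-9,12] z:[0,12] -> hit [0,22/3], descend [2, 10]
    N2 x:[-4/3,22/3] y:[-9,-3/2] z:[3/2,12] -> miss, prune
    N10 x:[-1,6] y:[4,12] z:[0,9] -> hit [4,6], descend [3, 12]
      N3 x:[-1,16/3] y:[15/2,11] z:[0,9] -> miss, prune
      N12 x:[4,6] y:[4,12] z:[5,9] -> hit [5,6] leaf, test {P2(miss), P4(miss)}
  N13 x:[-11/3,8] y:[-4,6] z:[23/2,43/2] -> miss, prune

Visited [0, 1, 2, 10, 3, 12, 13]. Tests: 7 box, 1 leaf. Nearest: miss.

== RESULT ==
7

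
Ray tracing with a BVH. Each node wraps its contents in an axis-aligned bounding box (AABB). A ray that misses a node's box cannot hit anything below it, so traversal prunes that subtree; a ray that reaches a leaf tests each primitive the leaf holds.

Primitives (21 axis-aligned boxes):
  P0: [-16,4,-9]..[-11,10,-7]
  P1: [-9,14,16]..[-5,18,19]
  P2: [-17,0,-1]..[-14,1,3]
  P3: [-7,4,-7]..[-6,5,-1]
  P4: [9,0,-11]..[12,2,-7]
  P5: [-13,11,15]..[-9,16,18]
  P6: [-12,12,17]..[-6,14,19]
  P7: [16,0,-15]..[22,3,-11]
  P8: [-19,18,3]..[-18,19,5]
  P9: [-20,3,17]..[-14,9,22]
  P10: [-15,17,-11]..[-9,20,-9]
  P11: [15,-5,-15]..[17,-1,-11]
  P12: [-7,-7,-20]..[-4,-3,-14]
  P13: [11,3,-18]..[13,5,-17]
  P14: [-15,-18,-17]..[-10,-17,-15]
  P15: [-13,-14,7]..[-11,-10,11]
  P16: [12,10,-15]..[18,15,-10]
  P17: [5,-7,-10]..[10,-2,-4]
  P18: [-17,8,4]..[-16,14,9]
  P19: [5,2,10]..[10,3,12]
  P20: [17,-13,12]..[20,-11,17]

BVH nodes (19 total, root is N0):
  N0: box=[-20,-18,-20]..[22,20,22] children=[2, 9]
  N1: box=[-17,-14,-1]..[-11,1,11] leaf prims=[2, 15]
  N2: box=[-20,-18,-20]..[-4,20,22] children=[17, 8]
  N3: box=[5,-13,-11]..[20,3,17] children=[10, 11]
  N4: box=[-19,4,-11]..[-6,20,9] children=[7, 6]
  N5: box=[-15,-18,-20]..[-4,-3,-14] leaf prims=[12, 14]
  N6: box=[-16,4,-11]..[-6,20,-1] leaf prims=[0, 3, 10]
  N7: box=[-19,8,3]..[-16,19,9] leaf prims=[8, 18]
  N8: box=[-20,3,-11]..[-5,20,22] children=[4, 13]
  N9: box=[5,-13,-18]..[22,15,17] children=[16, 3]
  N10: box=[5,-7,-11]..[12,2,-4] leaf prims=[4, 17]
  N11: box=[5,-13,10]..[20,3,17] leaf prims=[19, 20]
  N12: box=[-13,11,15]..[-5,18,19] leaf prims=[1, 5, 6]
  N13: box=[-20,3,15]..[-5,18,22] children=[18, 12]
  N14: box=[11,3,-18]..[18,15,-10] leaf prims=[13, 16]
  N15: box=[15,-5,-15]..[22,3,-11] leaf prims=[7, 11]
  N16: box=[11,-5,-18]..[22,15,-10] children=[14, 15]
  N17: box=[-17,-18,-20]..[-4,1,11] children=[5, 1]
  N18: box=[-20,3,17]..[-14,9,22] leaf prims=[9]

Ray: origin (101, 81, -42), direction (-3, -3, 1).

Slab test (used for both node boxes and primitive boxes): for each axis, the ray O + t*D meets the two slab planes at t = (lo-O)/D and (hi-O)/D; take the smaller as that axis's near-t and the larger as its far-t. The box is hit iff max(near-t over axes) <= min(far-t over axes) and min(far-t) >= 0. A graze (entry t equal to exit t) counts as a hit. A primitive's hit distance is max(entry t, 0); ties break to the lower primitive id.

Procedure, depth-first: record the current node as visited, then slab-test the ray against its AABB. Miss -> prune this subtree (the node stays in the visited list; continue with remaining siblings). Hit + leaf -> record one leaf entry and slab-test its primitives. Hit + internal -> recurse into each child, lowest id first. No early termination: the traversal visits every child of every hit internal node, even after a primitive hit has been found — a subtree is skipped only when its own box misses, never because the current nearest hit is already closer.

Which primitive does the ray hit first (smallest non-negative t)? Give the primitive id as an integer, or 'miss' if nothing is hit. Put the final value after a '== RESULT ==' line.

Trace the traversal:
N0 x:[79/3,121/3] y:[61/3,33] z:[22,64] -> hit [79/3,33], descend [2, 9]
  N2 x:[35,121/3] y:[61/3,33] z:[22,64] -> miss, prune
  N9 x:[79/3,32] y:[22,94/3] z:[24,59] -> hit [79/3,94/3], descend [3, 16]
    N3 x:[27,32] y:[26,94/3] z:[31,59] -> hit [31,94/3], descend [10, 11]
      N10 x:[89/3,32] y:[79/3,88/3] z:[31,38] -> miss, prune
      N11 x:[27,32] y:[26,94/3] z:[52,59] -> miss, prune
    N16 x:[79/3,30] y:[22,86/3] z:[24,32] -> hit [79/3,86/3], descend [14, 15]
      N14 x:[83/3,30] y:[22,26] z:[24,32] -> miss, prune
      N15 x:[79/3,86/3] y:[26,86/3] z:[27,31] -> hit [27,86/3] leaf, test {P7@t=27, P11@t=28}

Visited [0, 2, 9, 3, 10, 11, 16, 14, 15]. Tests: 9 box, 1 leaf. Nearest: P7.

== RESULT ==
7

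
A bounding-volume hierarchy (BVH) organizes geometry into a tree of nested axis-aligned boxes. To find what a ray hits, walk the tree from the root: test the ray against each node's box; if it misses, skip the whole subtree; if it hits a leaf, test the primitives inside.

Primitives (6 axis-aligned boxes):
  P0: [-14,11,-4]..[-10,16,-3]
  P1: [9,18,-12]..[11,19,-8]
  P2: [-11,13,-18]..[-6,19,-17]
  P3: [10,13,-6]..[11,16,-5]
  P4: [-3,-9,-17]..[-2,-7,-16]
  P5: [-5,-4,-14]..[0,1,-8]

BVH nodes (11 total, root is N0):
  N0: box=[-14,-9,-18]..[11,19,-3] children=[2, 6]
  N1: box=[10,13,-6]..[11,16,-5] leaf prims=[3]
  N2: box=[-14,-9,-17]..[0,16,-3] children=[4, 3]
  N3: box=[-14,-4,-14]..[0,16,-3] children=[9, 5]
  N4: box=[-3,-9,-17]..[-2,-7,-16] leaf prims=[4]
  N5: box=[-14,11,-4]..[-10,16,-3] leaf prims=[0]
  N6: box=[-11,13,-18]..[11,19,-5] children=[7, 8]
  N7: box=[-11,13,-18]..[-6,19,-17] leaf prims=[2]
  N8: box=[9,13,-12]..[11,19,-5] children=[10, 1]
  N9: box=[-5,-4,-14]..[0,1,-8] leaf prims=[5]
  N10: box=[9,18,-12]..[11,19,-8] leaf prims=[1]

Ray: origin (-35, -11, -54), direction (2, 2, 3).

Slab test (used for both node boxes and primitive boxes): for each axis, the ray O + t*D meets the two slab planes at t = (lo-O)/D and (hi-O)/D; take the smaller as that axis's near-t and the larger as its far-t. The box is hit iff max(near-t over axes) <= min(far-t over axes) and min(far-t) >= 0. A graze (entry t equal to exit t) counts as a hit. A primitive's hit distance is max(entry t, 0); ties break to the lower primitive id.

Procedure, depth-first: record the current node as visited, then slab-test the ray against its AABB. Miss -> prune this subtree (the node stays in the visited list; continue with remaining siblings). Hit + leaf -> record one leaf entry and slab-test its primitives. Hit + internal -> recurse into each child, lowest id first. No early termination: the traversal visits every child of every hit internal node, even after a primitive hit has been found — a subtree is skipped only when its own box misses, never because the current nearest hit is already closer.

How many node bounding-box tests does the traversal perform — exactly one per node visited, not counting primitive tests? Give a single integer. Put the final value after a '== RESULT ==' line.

Walk:
N0 x:[21/2,23] y:[1,15] z:[12,17] -> hit [12,15], descend [2, 6]
  N2 x:[21/2,35/2] y:[1,27/2] z:[37/3,17] -> hit [37/3,27/2], descend [3, 4]
    N3 x:[21/2,35/2] y:[7/2,27/2] z:[40/3,17] -> hit [40/3,27/2], descend [5, 9]
      N5 x:[21/2,25/2] y:[11,27/2] z:[50/3,17] -> miss, prune
      N9 x:[15,35/2] y:[7/2,6] z:[40/3,46/3] -> miss, prune
    N4 x:[16,33/2] y:[1,2] z:[37/3,38/3] -> miss, prune
  N6 x:[12,23] y:[12,15] z:[12,49/3] -> hit [12,15], descend [7, 8]
    N7 x:[12,29/2] y:[12,15] z:[12,37/3] -> hit [12,37/3] leaf, test {P2@t=12}
    N8 x:[22,23] y:[12,15] z:[14,49/3] -> miss, prune

Summary -> nodes [0, 2, 3, 5, 9, 4, 6, 7, 8]; box-tests=9; leaf-entries=1; first=P2

== RESULT ==
9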